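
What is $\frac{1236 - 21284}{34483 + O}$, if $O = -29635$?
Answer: $- \frac{1253}{303} \approx -4.1353$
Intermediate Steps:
$\frac{1236 - 21284}{34483 + O} = \frac{1236 - 21284}{34483 - 29635} = - \frac{20048}{4848} = \left(-20048\right) \frac{1}{4848} = - \frac{1253}{303}$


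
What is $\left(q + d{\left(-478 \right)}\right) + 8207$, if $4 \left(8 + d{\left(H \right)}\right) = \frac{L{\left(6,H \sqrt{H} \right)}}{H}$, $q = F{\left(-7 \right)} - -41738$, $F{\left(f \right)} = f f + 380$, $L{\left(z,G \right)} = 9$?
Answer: $\frac{96299783}{1912} \approx 50366.0$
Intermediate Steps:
$F{\left(f \right)} = 380 + f^{2}$ ($F{\left(f \right)} = f^{2} + 380 = 380 + f^{2}$)
$q = 42167$ ($q = \left(380 + \left(-7\right)^{2}\right) - -41738 = \left(380 + 49\right) + 41738 = 429 + 41738 = 42167$)
$d{\left(H \right)} = -8 + \frac{9}{4 H}$ ($d{\left(H \right)} = -8 + \frac{9 \frac{1}{H}}{4} = -8 + \frac{9}{4 H}$)
$\left(q + d{\left(-478 \right)}\right) + 8207 = \left(42167 - \left(8 - \frac{9}{4 \left(-478\right)}\right)\right) + 8207 = \left(42167 + \left(-8 + \frac{9}{4} \left(- \frac{1}{478}\right)\right)\right) + 8207 = \left(42167 - \frac{15305}{1912}\right) + 8207 = \frac{80607999}{1912} + 8207 = \frac{96299783}{1912}$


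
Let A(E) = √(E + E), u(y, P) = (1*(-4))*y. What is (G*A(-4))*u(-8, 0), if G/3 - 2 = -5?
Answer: -576*I*√2 ≈ -814.59*I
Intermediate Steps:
u(y, P) = -4*y
G = -9 (G = 6 + 3*(-5) = 6 - 15 = -9)
A(E) = √2*√E (A(E) = √(2*E) = √2*√E)
(G*A(-4))*u(-8, 0) = (-9*√2*√(-4))*(-4*(-8)) = -9*√2*2*I*32 = -18*I*√2*32 = -576*I*√2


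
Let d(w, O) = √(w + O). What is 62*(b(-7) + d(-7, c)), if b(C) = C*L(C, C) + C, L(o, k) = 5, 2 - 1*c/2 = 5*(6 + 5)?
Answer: -2604 + 62*I*√113 ≈ -2604.0 + 659.07*I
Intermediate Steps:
c = -106 (c = 4 - 10*(6 + 5) = 4 - 10*11 = 4 - 2*55 = 4 - 110 = -106)
d(w, O) = √(O + w)
b(C) = 6*C (b(C) = C*5 + C = 5*C + C = 6*C)
62*(b(-7) + d(-7, c)) = 62*(6*(-7) + √(-106 - 7)) = 62*(-42 + √(-113)) = 62*(-42 + I*√113) = -2604 + 62*I*√113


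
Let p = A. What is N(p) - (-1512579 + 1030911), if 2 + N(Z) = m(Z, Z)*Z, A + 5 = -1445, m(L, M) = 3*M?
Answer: 6789166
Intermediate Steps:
A = -1450 (A = -5 - 1445 = -1450)
p = -1450
N(Z) = -2 + 3*Z² (N(Z) = -2 + (3*Z)*Z = -2 + 3*Z²)
N(p) - (-1512579 + 1030911) = (-2 + 3*(-1450)²) - (-1512579 + 1030911) = (-2 + 3*2102500) - 1*(-481668) = (-2 + 6307500) + 481668 = 6307498 + 481668 = 6789166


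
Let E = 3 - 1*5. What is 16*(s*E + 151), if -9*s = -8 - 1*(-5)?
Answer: 7216/3 ≈ 2405.3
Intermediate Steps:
E = -2 (E = 3 - 5 = -2)
s = ⅓ (s = -(-8 - 1*(-5))/9 = -(-8 + 5)/9 = -⅑*(-3) = ⅓ ≈ 0.33333)
16*(s*E + 151) = 16*((⅓)*(-2) + 151) = 16*(-⅔ + 151) = 16*(451/3) = 7216/3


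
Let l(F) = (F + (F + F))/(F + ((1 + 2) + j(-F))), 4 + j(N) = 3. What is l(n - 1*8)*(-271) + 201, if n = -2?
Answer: -3261/4 ≈ -815.25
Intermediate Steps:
j(N) = -1 (j(N) = -4 + 3 = -1)
l(F) = 3*F/(2 + F) (l(F) = (F + (F + F))/(F + ((1 + 2) - 1)) = (F + 2*F)/(F + (3 - 1)) = (3*F)/(F + 2) = (3*F)/(2 + F) = 3*F/(2 + F))
l(n - 1*8)*(-271) + 201 = (3*(-2 - 1*8)/(2 + (-2 - 1*8)))*(-271) + 201 = (3*(-2 - 8)/(2 + (-2 - 8)))*(-271) + 201 = (3*(-10)/(2 - 10))*(-271) + 201 = (3*(-10)/(-8))*(-271) + 201 = (3*(-10)*(-1/8))*(-271) + 201 = (15/4)*(-271) + 201 = -4065/4 + 201 = -3261/4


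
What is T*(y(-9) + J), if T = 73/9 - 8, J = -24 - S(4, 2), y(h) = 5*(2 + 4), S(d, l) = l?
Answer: 4/9 ≈ 0.44444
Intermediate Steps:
y(h) = 30 (y(h) = 5*6 = 30)
J = -26 (J = -24 - 1*2 = -24 - 2 = -26)
T = ⅑ (T = 73*(⅑) - 8 = 73/9 - 8 = ⅑ ≈ 0.11111)
T*(y(-9) + J) = (30 - 26)/9 = (⅑)*4 = 4/9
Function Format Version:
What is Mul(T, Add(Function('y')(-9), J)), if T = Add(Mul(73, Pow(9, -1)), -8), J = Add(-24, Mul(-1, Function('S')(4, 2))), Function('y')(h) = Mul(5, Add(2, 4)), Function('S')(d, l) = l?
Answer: Rational(4, 9) ≈ 0.44444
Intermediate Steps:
Function('y')(h) = 30 (Function('y')(h) = Mul(5, 6) = 30)
J = -26 (J = Add(-24, Mul(-1, 2)) = Add(-24, -2) = -26)
T = Rational(1, 9) (T = Add(Mul(73, Rational(1, 9)), -8) = Add(Rational(73, 9), -8) = Rational(1, 9) ≈ 0.11111)
Mul(T, Add(Function('y')(-9), J)) = Mul(Rational(1, 9), Add(30, -26)) = Mul(Rational(1, 9), 4) = Rational(4, 9)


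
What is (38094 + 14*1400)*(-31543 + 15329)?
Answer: -935450516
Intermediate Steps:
(38094 + 14*1400)*(-31543 + 15329) = (38094 + 19600)*(-16214) = 57694*(-16214) = -935450516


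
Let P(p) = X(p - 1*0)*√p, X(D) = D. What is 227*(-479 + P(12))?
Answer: -108733 + 5448*√3 ≈ -99297.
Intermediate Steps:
P(p) = p^(3/2) (P(p) = (p - 1*0)*√p = (p + 0)*√p = p*√p = p^(3/2))
227*(-479 + P(12)) = 227*(-479 + 12^(3/2)) = 227*(-479 + 24*√3) = -108733 + 5448*√3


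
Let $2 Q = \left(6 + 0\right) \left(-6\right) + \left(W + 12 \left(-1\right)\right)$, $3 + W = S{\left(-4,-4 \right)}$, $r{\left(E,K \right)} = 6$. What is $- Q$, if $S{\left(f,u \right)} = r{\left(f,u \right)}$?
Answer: $\frac{45}{2} \approx 22.5$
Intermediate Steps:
$S{\left(f,u \right)} = 6$
$W = 3$ ($W = -3 + 6 = 3$)
$Q = - \frac{45}{2}$ ($Q = \frac{\left(6 + 0\right) \left(-6\right) + \left(3 + 12 \left(-1\right)\right)}{2} = \frac{6 \left(-6\right) + \left(3 - 12\right)}{2} = \frac{-36 - 9}{2} = \frac{1}{2} \left(-45\right) = - \frac{45}{2} \approx -22.5$)
$- Q = \left(-1\right) \left(- \frac{45}{2}\right) = \frac{45}{2}$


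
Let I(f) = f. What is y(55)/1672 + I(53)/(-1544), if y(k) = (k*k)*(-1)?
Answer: -27041/14668 ≈ -1.8435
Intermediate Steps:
y(k) = -k**2 (y(k) = k**2*(-1) = -k**2)
y(55)/1672 + I(53)/(-1544) = -1*55**2/1672 + 53/(-1544) = -1*3025*(1/1672) + 53*(-1/1544) = -3025*1/1672 - 53/1544 = -275/152 - 53/1544 = -27041/14668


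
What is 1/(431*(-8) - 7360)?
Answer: -1/10808 ≈ -9.2524e-5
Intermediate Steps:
1/(431*(-8) - 7360) = 1/(-3448 - 7360) = 1/(-10808) = -1/10808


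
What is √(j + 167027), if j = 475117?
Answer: 4*√40134 ≈ 801.34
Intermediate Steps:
√(j + 167027) = √(475117 + 167027) = √642144 = 4*√40134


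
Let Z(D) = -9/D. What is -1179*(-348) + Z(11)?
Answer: 4513203/11 ≈ 4.1029e+5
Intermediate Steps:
-1179*(-348) + Z(11) = -1179*(-348) - 9/11 = 410292 - 9*1/11 = 410292 - 9/11 = 4513203/11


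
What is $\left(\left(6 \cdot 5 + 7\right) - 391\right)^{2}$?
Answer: $125316$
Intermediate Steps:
$\left(\left(6 \cdot 5 + 7\right) - 391\right)^{2} = \left(\left(30 + 7\right) - 391\right)^{2} = \left(37 - 391\right)^{2} = \left(-354\right)^{2} = 125316$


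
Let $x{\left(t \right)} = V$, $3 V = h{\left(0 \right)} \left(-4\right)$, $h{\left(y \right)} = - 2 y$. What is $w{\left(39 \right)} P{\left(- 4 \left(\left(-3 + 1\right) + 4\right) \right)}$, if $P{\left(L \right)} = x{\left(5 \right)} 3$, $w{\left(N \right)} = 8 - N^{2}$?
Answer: $0$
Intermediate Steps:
$V = 0$ ($V = \frac{\left(-2\right) 0 \left(-4\right)}{3} = \frac{0 \left(-4\right)}{3} = \frac{1}{3} \cdot 0 = 0$)
$x{\left(t \right)} = 0$
$P{\left(L \right)} = 0$ ($P{\left(L \right)} = 0 \cdot 3 = 0$)
$w{\left(39 \right)} P{\left(- 4 \left(\left(-3 + 1\right) + 4\right) \right)} = \left(8 - 39^{2}\right) 0 = \left(8 - 1521\right) 0 = \left(-1513\right) 0 = 0$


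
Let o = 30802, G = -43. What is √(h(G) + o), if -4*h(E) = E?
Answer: √123251/2 ≈ 175.54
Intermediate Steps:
h(E) = -E/4
√(h(G) + o) = √(-¼*(-43) + 30802) = √(43/4 + 30802) = √(123251/4) = √123251/2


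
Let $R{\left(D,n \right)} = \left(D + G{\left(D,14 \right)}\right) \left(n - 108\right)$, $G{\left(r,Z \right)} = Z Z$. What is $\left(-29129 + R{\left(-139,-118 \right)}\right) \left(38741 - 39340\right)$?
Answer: $25164589$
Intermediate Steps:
$G{\left(r,Z \right)} = Z^{2}$
$R{\left(D,n \right)} = \left(-108 + n\right) \left(196 + D\right)$ ($R{\left(D,n \right)} = \left(D + 14^{2}\right) \left(n - 108\right) = \left(D + 196\right) \left(-108 + n\right) = \left(196 + D\right) \left(-108 + n\right) = \left(-108 + n\right) \left(196 + D\right)$)
$\left(-29129 + R{\left(-139,-118 \right)}\right) \left(38741 - 39340\right) = \left(-29129 - 12882\right) \left(38741 - 39340\right) = \left(-29129 + \left(-21168 + 15012 - 23128 + 16402\right)\right) \left(-599\right) = \left(-29129 - 12882\right) \left(-599\right) = \left(-42011\right) \left(-599\right) = 25164589$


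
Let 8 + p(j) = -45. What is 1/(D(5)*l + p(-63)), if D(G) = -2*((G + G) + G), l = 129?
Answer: -1/3923 ≈ -0.00025491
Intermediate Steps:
p(j) = -53 (p(j) = -8 - 45 = -53)
D(G) = -6*G (D(G) = -2*(2*G + G) = -6*G)
1/(D(5)*l + p(-63)) = 1/(-6*5*129 - 53) = 1/(-30*129 - 53) = 1/(-3870 - 53) = 1/(-3923) = -1/3923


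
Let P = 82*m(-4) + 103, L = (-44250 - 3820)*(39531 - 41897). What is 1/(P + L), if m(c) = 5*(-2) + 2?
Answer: 1/113733067 ≈ 8.7925e-9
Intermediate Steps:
m(c) = -8 (m(c) = -10 + 2 = -8)
L = 113733620 (L = -48070*(-2366) = 113733620)
P = -553 (P = 82*(-8) + 103 = -656 + 103 = -553)
1/(P + L) = 1/(-553 + 113733620) = 1/113733067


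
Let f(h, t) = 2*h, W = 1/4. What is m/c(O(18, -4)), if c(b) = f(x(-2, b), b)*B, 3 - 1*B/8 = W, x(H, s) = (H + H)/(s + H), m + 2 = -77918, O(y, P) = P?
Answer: -29220/11 ≈ -2656.4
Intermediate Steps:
W = 1/4 ≈ 0.25000
m = -77920 (m = -2 - 77918 = -77920)
x(H, s) = 2*H/(H + s) (x(H, s) = (2*H)/(H + s) = 2*H/(H + s))
B = 22 (B = 24 - 8*1/4 = 24 - 2 = 22)
c(b) = -176/(-2 + b) (c(b) = (2*(2*(-2)/(-2 + b)))*22 = (2*(-4/(-2 + b)))*22 = -8/(-2 + b)*22 = -176/(-2 + b))
m/c(O(18, -4)) = -77920/((-176/(-2 - 4))) = -77920/((-176/(-6))) = -77920/((-176*(-1/6))) = -77920/88/3 = -77920*3/88 = -29220/11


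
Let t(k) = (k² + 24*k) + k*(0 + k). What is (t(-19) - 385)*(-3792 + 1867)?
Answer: 229075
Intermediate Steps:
t(k) = 2*k² + 24*k (t(k) = (k² + 24*k) + k*k = (k² + 24*k) + k² = 2*k² + 24*k)
(t(-19) - 385)*(-3792 + 1867) = (2*(-19)*(12 - 19) - 385)*(-3792 + 1867) = (2*(-19)*(-7) - 385)*(-1925) = (266 - 385)*(-1925) = -119*(-1925) = 229075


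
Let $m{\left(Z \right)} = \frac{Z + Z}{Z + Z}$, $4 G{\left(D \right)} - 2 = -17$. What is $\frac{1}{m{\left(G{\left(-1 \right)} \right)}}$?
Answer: $1$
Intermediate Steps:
$G{\left(D \right)} = - \frac{15}{4}$ ($G{\left(D \right)} = \frac{1}{2} + \frac{1}{4} \left(-17\right) = \frac{1}{2} - \frac{17}{4} = - \frac{15}{4}$)
$m{\left(Z \right)} = 1$ ($m{\left(Z \right)} = \frac{2 Z}{2 Z} = 2 Z \frac{1}{2 Z} = 1$)
$\frac{1}{m{\left(G{\left(-1 \right)} \right)}} = 1^{-1} = 1$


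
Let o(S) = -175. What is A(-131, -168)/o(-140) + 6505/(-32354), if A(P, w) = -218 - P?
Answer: 239489/808850 ≈ 0.29609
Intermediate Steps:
A(-131, -168)/o(-140) + 6505/(-32354) = (-218 - 1*(-131))/(-175) + 6505/(-32354) = (-218 + 131)*(-1/175) + 6505*(-1/32354) = -87*(-1/175) - 6505/32354 = 87/175 - 6505/32354 = 239489/808850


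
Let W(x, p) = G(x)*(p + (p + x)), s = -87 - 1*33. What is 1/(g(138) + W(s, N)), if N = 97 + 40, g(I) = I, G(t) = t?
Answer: -1/18342 ≈ -5.4520e-5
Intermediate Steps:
N = 137
s = -120 (s = -87 - 33 = -120)
W(x, p) = x*(x + 2*p) (W(x, p) = x*(p + (p + x)) = x*(x + 2*p))
1/(g(138) + W(s, N)) = 1/(138 - 120*(-120 + 2*137)) = 1/(138 - 120*(-120 + 274)) = 1/(138 - 120*154) = 1/(138 - 18480) = 1/(-18342) = -1/18342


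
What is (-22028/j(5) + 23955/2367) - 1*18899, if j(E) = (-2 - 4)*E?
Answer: -23873316/1315 ≈ -18155.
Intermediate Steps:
j(E) = -6*E
(-22028/j(5) + 23955/2367) - 1*18899 = (-22028/((-6*5)) + 23955/2367) - 1*18899 = (-22028/(-30) + 23955*(1/2367)) - 18899 = (-22028*(-1/30) + 7985/789) - 18899 = (11014/15 + 7985/789) - 18899 = 978869/1315 - 18899 = -23873316/1315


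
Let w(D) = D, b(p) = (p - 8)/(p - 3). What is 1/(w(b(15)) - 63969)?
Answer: -12/767621 ≈ -1.5633e-5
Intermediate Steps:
b(p) = (-8 + p)/(-3 + p)
1/(w(b(15)) - 63969) = 1/((-8 + 15)/(-3 + 15) - 63969) = 1/(7/12 - 63969) = 1/(-767621/12) = -12/767621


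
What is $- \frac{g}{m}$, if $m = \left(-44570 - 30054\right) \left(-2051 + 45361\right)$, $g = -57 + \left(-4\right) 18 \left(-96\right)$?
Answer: $\frac{1371}{646393088} \approx 2.121 \cdot 10^{-6}$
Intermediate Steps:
$g = 6855$ ($g = -57 - -6912 = -57 + 6912 = 6855$)
$m = -3231965440$ ($m = \left(-44570 - 30054\right) 43310 = \left(-74624\right) 43310 = -3231965440$)
$- \frac{g}{m} = - \frac{6855}{-3231965440} = - \frac{6855 \left(-1\right)}{3231965440} = \left(-1\right) \left(- \frac{1371}{646393088}\right) = \frac{1371}{646393088}$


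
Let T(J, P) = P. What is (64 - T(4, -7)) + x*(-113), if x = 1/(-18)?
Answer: 1391/18 ≈ 77.278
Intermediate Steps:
x = -1/18 ≈ -0.055556
(64 - T(4, -7)) + x*(-113) = (64 - 1*(-7)) - 1/18*(-113) = (64 + 7) + 113/18 = 71 + 113/18 = 1391/18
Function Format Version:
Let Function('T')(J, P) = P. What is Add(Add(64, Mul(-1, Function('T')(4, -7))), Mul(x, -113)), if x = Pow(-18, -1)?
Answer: Rational(1391, 18) ≈ 77.278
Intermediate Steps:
x = Rational(-1, 18) ≈ -0.055556
Add(Add(64, Mul(-1, Function('T')(4, -7))), Mul(x, -113)) = Add(Add(64, Mul(-1, -7)), Mul(Rational(-1, 18), -113)) = Add(Add(64, 7), Rational(113, 18)) = Add(71, Rational(113, 18)) = Rational(1391, 18)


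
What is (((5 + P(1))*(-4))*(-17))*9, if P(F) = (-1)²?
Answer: 3672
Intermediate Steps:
P(F) = 1
(((5 + P(1))*(-4))*(-17))*9 = (((5 + 1)*(-4))*(-17))*9 = ((6*(-4))*(-17))*9 = -24*(-17)*9 = 408*9 = 3672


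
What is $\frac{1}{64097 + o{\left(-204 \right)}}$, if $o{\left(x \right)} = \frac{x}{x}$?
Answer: $\frac{1}{64098} \approx 1.5601 \cdot 10^{-5}$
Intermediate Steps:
$o{\left(x \right)} = 1$
$\frac{1}{64097 + o{\left(-204 \right)}} = \frac{1}{64097 + 1} = \frac{1}{64098}$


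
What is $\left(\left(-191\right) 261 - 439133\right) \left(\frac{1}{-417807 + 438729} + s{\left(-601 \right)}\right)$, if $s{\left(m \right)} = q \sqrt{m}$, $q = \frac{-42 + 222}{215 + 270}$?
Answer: $- \frac{244492}{10461} - \frac{17603424 i \sqrt{601}}{97} \approx -23.372 - 4.449 \cdot 10^{6} i$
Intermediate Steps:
$q = \frac{36}{97}$ ($q = \frac{180}{485} = 180 \cdot \frac{1}{485} = \frac{36}{97} \approx 0.37113$)
$s{\left(m \right)} = \frac{36 \sqrt{m}}{97}$
$\left(\left(-191\right) 261 - 439133\right) \left(\frac{1}{-417807 + 438729} + s{\left(-601 \right)}\right) = \left(\left(-191\right) 261 - 439133\right) \left(\frac{1}{-417807 + 438729} + \frac{36 \sqrt{-601}}{97}\right) = \left(-49851 - 439133\right) \left(\frac{1}{20922} + \frac{36 i \sqrt{601}}{97}\right) = - 488984 \left(\frac{1}{20922} + \frac{36 i \sqrt{601}}{97}\right) = - \frac{244492}{10461} - \frac{17603424 i \sqrt{601}}{97}$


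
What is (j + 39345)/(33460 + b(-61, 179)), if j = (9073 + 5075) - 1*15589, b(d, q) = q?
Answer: 37904/33639 ≈ 1.1268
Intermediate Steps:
j = -1441 (j = 14148 - 15589 = -1441)
(j + 39345)/(33460 + b(-61, 179)) = (-1441 + 39345)/(33460 + 179) = 37904/33639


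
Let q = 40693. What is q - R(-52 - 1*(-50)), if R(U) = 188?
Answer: 40505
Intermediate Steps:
q - R(-52 - 1*(-50)) = 40693 - 1*188 = 40693 - 188 = 40505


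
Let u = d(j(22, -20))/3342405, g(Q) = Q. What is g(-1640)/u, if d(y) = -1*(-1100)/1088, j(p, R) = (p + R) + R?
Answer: -5421745536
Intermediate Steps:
j(p, R) = p + 2*R (j(p, R) = (R + p) + R = p + 2*R)
d(y) = 275/272 (d(y) = 1100*(1/1088) = 275/272)
u = 5/16529712 (u = (275/272)/3342405 = (275/272)*(1/3342405) = 5/16529712 ≈ 3.0249e-7)
g(-1640)/u = -1640/5/16529712 = -1640*16529712/5 = -5421745536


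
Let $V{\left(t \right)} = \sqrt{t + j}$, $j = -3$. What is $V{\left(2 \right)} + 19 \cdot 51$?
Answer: $969 + i \approx 969.0 + 1.0 i$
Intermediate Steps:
$V{\left(t \right)} = \sqrt{-3 + t}$ ($V{\left(t \right)} = \sqrt{t - 3} = \sqrt{-3 + t}$)
$V{\left(2 \right)} + 19 \cdot 51 = \sqrt{-3 + 2} + 19 \cdot 51 = \sqrt{-1} + 969 = i + 969 = 969 + i$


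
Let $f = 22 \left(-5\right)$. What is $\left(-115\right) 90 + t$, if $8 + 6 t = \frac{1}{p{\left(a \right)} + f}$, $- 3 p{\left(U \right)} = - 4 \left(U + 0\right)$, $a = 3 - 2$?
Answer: $- \frac{20247211}{1956} \approx -10351.0$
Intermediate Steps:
$a = 1$ ($a = 3 - 2 = 1$)
$p{\left(U \right)} = \frac{4 U}{3}$ ($p{\left(U \right)} = - \frac{\left(-4\right) \left(U + 0\right)}{3} = - \frac{\left(-4\right) U}{3} = \frac{4 U}{3}$)
$f = -110$
$t = - \frac{2611}{1956}$ ($t = - \frac{4}{3} + \frac{1}{6 \left(\frac{4}{3} \cdot 1 - 110\right)} = - \frac{4}{3} + \frac{1}{6 \left(\frac{4}{3} - 110\right)} = - \frac{4}{3} + \frac{1}{6 \left(- \frac{326}{3}\right)} = - \frac{4}{3} + \frac{1}{6} \left(- \frac{3}{326}\right) = - \frac{4}{3} - \frac{1}{652} = - \frac{2611}{1956} \approx -1.3349$)
$\left(-115\right) 90 + t = \left(-115\right) 90 - \frac{2611}{1956} = -10350 - \frac{2611}{1956} = - \frac{20247211}{1956}$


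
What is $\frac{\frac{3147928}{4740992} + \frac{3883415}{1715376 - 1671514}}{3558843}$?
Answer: $\frac{386444038867}{15417900726765264} \approx 2.5065 \cdot 10^{-5}$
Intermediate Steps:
$\frac{\frac{3147928}{4740992} + \frac{3883415}{1715376 - 1671514}}{3558843} = \left(3147928 \cdot \frac{1}{4740992} + \frac{3883415}{1715376 - 1671514}\right) \frac{1}{3558843} = \left(\frac{393491}{592624} + \frac{3883415}{43862}\right) \frac{1}{3558843} = \frac{1159332116601}{12996836944} \cdot \frac{1}{3558843} = \frac{386444038867}{15417900726765264}$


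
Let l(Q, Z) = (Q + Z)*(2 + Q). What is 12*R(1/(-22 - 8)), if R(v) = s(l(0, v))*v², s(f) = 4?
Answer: 4/75 ≈ 0.053333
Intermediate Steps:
l(Q, Z) = (2 + Q)*(Q + Z)
R(v) = 4*v²
12*R(1/(-22 - 8)) = 12*(4*(1/(-22 - 8))²) = 12*(4*(1/(-30))²) = 12*(4*(-1/30)²) = 12*(4*(1/900)) = 12*(1/225) = 4/75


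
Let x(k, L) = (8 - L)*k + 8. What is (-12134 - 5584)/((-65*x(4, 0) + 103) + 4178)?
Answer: -17718/1681 ≈ -10.540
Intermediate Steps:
x(k, L) = 8 + k*(8 - L) (x(k, L) = k*(8 - L) + 8 = 8 + k*(8 - L))
(-12134 - 5584)/((-65*x(4, 0) + 103) + 4178) = (-12134 - 5584)/((-65*(8 + 8*4 - 1*0*4) + 103) + 4178) = -17718/((-65*(8 + 32 + 0) + 103) + 4178) = -17718/((-65*40 + 103) + 4178) = -17718/((-2600 + 103) + 4178) = -17718/(-2497 + 4178) = -17718/1681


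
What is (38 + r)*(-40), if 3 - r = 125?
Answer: 3360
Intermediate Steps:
r = -122 (r = 3 - 1*125 = 3 - 125 = -122)
(38 + r)*(-40) = (38 - 122)*(-40) = -84*(-40) = 3360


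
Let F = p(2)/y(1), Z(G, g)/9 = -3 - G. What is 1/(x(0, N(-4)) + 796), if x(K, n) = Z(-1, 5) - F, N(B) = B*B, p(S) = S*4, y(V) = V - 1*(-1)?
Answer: 1/774 ≈ 0.0012920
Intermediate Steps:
y(V) = 1 + V (y(V) = V + 1 = 1 + V)
p(S) = 4*S
Z(G, g) = -27 - 9*G (Z(G, g) = 9*(-3 - G) = -27 - 9*G)
N(B) = B²
F = 4 (F = (4*2)/(1 + 1) = 8/2 = 8*(½) = 4)
x(K, n) = -22 (x(K, n) = (-27 - 9*(-1)) - 1*4 = (-27 + 9) - 4 = -18 - 4 = -22)
1/(x(0, N(-4)) + 796) = 1/(-22 + 796) = 1/774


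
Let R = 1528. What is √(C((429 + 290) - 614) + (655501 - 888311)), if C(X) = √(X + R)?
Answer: √(-232810 + √1633) ≈ 482.46*I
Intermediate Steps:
C(X) = √(1528 + X) (C(X) = √(X + 1528) = √(1528 + X))
√(C((429 + 290) - 614) + (655501 - 888311)) = √(√(1528 + ((429 + 290) - 614)) + (655501 - 888311)) = √(√(1528 + (719 - 614)) - 232810) = √(√(1528 + 105) - 232810) = √(√1633 - 232810) = √(-232810 + √1633)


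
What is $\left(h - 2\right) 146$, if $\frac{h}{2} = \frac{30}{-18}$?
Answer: $- \frac{2336}{3} \approx -778.67$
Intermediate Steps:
$h = - \frac{10}{3}$ ($h = 2 \frac{30}{-18} = 2 \cdot 30 \left(- \frac{1}{18}\right) = 2 \left(- \frac{5}{3}\right) = - \frac{10}{3} \approx -3.3333$)
$\left(h - 2\right) 146 = \left(- \frac{10}{3} - 2\right) 146 = \left(- \frac{16}{3}\right) 146 = - \frac{2336}{3}$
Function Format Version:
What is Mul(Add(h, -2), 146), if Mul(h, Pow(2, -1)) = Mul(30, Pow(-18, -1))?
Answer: Rational(-2336, 3) ≈ -778.67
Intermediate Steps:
h = Rational(-10, 3) (h = Mul(2, Mul(30, Pow(-18, -1))) = Mul(2, Mul(30, Rational(-1, 18))) = Mul(2, Rational(-5, 3)) = Rational(-10, 3) ≈ -3.3333)
Mul(Add(h, -2), 146) = Mul(Add(Rational(-10, 3), -2), 146) = Mul(Rational(-16, 3), 146) = Rational(-2336, 3)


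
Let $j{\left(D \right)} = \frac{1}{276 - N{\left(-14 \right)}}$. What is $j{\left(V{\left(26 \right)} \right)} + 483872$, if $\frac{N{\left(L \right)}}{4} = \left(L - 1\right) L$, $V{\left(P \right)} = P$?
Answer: $\frac{272903807}{564} \approx 4.8387 \cdot 10^{5}$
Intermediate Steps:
$N{\left(L \right)} = 4 L \left(-1 + L\right)$ ($N{\left(L \right)} = 4 \left(L - 1\right) L = 4 \left(-1 + L\right) L = 4 L \left(-1 + L\right)$)
$j{\left(D \right)} = - \frac{1}{564}$ ($j{\left(D \right)} = \frac{1}{276 - 4 \left(-14\right) \left(-1 - 14\right)} = \frac{1}{276 - 4 \left(-14\right) \left(-15\right)} = \frac{1}{276 - 840} = \frac{1}{-564} = - \frac{1}{564}$)
$j{\left(V{\left(26 \right)} \right)} + 483872 = - \frac{1}{564} + 483872 = \frac{272903807}{564}$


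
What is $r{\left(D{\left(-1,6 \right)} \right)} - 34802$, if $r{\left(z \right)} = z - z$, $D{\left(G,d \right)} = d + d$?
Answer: $-34802$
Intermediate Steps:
$D{\left(G,d \right)} = 2 d$
$r{\left(z \right)} = 0$
$r{\left(D{\left(-1,6 \right)} \right)} - 34802 = 0 - 34802 = -34802$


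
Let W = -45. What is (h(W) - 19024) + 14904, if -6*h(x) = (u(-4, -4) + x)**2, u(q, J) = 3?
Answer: -4414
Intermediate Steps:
h(x) = -(3 + x)**2/6
(h(W) - 19024) + 14904 = (-(3 - 45)**2/6 - 19024) + 14904 = (-1/6*(-42)**2 - 19024) + 14904 = (-1/6*1764 - 19024) + 14904 = (-294 - 19024) + 14904 = -19318 + 14904 = -4414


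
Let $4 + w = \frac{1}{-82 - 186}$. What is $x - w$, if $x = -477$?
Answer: $- \frac{126763}{268} \approx -473.0$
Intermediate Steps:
$w = - \frac{1073}{268}$ ($w = -4 + \frac{1}{-82 - 186} = -4 + \frac{1}{-268} = -4 - \frac{1}{268} = - \frac{1073}{268} \approx -4.0037$)
$x - w = -477 - - \frac{1073}{268} = -477 + \frac{1073}{268} = - \frac{126763}{268}$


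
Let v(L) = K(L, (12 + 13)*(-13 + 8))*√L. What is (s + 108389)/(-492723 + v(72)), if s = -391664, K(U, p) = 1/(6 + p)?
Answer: 219615251434425/381994477213033 - 22473150*√2/381994477213033 ≈ 0.57492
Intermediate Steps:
v(L) = -√L/119 (v(L) = √L/(6 + (12 + 13)*(-13 + 8)) = √L/(6 + 25*(-5)) = √L/(6 - 125) = √L/(-119) = -√L/119)
(s + 108389)/(-492723 + v(72)) = (-391664 + 108389)/(-492723 - 6*√2/119) = -283275/(-492723 - 6*√2/119)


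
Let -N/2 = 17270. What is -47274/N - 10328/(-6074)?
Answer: 160967849/52448990 ≈ 3.0690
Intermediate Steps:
N = -34540 (N = -2*17270 = -34540)
-47274/N - 10328/(-6074) = -47274/(-34540) - 10328/(-6074) = -47274*(-1/34540) - 10328*(-1/6074) = 23637/17270 + 5164/3037 = 160967849/52448990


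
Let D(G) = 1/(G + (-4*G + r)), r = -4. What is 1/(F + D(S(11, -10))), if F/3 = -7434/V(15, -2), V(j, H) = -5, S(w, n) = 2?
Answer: 10/44603 ≈ 0.00022420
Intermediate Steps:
D(G) = 1/(-4 - 3*G) (D(G) = 1/(G + (-4*G - 4)) = 1/(G + (-4 - 4*G)) = 1/(-4 - 3*G))
F = 22302/5 (F = 3*(-7434/(-5)) = 3*(-7434*(-⅕)) = 3*(7434/5) = 22302/5 ≈ 4460.4)
1/(F + D(S(11, -10))) = 1/(22302/5 - 1/(4 + 3*2)) = 1/(22302/5 - 1/(4 + 6)) = 1/(22302/5 - 1/10) = 1/(22302/5 - 1*⅒) = 1/(22302/5 - ⅒) = 1/(44603/10) = 10/44603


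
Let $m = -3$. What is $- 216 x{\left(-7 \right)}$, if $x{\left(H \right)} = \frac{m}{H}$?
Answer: $- \frac{648}{7} \approx -92.571$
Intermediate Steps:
$x{\left(H \right)} = - \frac{3}{H}$
$- 216 x{\left(-7 \right)} = - 216 \left(- \frac{3}{-7}\right) = - 216 \left(\left(-3\right) \left(- \frac{1}{7}\right)\right) = \left(-216\right) \frac{3}{7} = - \frac{648}{7}$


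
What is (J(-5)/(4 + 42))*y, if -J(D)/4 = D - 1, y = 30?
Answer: 360/23 ≈ 15.652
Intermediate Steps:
J(D) = 4 - 4*D (J(D) = -4*(D - 1) = -4*(-1 + D) = 4 - 4*D)
(J(-5)/(4 + 42))*y = ((4 - 4*(-5))/(4 + 42))*30 = ((4 + 20)/46)*30 = (24*(1/46))*30 = (12/23)*30 = 360/23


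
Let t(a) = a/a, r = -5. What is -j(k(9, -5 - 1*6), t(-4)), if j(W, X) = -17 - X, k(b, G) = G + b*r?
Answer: 18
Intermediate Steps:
t(a) = 1
k(b, G) = G - 5*b (k(b, G) = G + b*(-5) = G - 5*b)
-j(k(9, -5 - 1*6), t(-4)) = -(-17 - 1*1) = -(-17 - 1) = -1*(-18) = 18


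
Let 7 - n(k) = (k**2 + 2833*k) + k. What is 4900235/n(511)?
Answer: -4900235/1709288 ≈ -2.8668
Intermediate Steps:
n(k) = 7 - k**2 - 2834*k (n(k) = 7 - ((k**2 + 2833*k) + k) = 7 - (k**2 + 2834*k) = 7 + (-k**2 - 2834*k) = 7 - k**2 - 2834*k)
4900235/n(511) = 4900235/(7 - 1*511**2 - 2834*511) = 4900235/(7 - 1*261121 - 1448174) = 4900235/(7 - 261121 - 1448174) = 4900235/(-1709288) = 4900235*(-1/1709288) = -4900235/1709288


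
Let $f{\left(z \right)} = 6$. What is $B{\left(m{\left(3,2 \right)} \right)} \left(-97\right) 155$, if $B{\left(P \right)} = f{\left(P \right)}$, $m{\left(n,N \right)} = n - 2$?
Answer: $-90210$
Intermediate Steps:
$m{\left(n,N \right)} = -2 + n$
$B{\left(P \right)} = 6$
$B{\left(m{\left(3,2 \right)} \right)} \left(-97\right) 155 = 6 \left(-97\right) 155 = \left(-582\right) 155 = -90210$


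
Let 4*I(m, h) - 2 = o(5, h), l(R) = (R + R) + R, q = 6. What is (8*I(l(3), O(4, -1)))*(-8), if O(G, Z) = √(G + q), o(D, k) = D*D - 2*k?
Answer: -432 + 32*√10 ≈ -330.81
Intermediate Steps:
o(D, k) = D² - 2*k
l(R) = 3*R (l(R) = 2*R + R = 3*R)
O(G, Z) = √(6 + G) (O(G, Z) = √(G + 6) = √(6 + G))
I(m, h) = 27/4 - h/2 (I(m, h) = ½ + (5² - 2*h)/4 = ½ + (25 - 2*h)/4 = ½ + (25/4 - h/2) = 27/4 - h/2)
(8*I(l(3), O(4, -1)))*(-8) = (8*(27/4 - √(6 + 4)/2))*(-8) = (8*(27/4 - √10/2))*(-8) = (54 - 4*√10)*(-8) = -432 + 32*√10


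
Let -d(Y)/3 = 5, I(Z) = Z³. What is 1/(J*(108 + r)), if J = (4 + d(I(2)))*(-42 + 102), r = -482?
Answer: 1/246840 ≈ 4.0512e-6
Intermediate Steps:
d(Y) = -15 (d(Y) = -3*5 = -15)
J = -660 (J = (4 - 15)*(-42 + 102) = -11*60 = -660)
1/(J*(108 + r)) = 1/(-660*(108 - 482)) = 1/(-660*(-374)) = 1/246840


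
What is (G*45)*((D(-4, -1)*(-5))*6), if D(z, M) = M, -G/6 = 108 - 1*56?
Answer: -421200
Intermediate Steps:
G = -312 (G = -6*(108 - 1*56) = -6*(108 - 56) = -6*52 = -312)
(G*45)*((D(-4, -1)*(-5))*6) = (-312*45)*(-1*(-5)*6) = -70200*6 = -14040*30 = -421200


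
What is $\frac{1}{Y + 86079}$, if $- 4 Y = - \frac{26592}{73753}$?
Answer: $\frac{73753}{6348591135} \approx 1.1617 \cdot 10^{-5}$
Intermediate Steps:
$Y = \frac{6648}{73753}$ ($Y = - \frac{\left(-26592\right) \frac{1}{73753}}{4} = \left(- \frac{1}{4}\right) \left(- \frac{26592}{73753}\right) = \frac{6648}{73753} \approx 0.090139$)
$\frac{1}{Y + 86079} = \frac{1}{\frac{6648}{73753} + 86079} = \frac{1}{\frac{6348591135}{73753}} = \frac{73753}{6348591135}$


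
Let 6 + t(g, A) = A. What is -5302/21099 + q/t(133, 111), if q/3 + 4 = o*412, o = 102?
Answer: 177278882/147693 ≈ 1200.3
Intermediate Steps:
t(g, A) = -6 + A
q = 126060 (q = -12 + 3*(102*412) = -12 + 3*42024 = -12 + 126072 = 126060)
-5302/21099 + q/t(133, 111) = -5302/21099 + 126060/(-6 + 111) = -5302*1/21099 + 126060/105 = -5302/21099 + 126060*(1/105) = -5302/21099 + 8404/7 = 177278882/147693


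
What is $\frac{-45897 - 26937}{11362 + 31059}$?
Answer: $- \frac{72834}{42421} \approx -1.7169$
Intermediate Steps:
$\frac{-45897 - 26937}{11362 + 31059} = \frac{-45897 - 26937}{42421} = \left(-72834\right) \frac{1}{42421} = - \frac{72834}{42421}$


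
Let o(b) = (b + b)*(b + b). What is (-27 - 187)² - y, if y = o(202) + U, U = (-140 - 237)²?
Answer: -259549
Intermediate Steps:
U = 142129 (U = (-377)² = 142129)
o(b) = 4*b² (o(b) = (2*b)*(2*b) = 4*b²)
y = 305345 (y = 4*202² + 142129 = 4*40804 + 142129 = 163216 + 142129 = 305345)
(-27 - 187)² - y = (-27 - 187)² - 1*305345 = (-214)² - 305345 = 45796 - 305345 = -259549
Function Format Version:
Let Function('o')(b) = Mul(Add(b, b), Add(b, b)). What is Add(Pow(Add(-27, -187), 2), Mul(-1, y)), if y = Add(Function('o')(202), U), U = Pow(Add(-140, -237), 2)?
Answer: -259549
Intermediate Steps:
U = 142129 (U = Pow(-377, 2) = 142129)
Function('o')(b) = Mul(4, Pow(b, 2)) (Function('o')(b) = Mul(Mul(2, b), Mul(2, b)) = Mul(4, Pow(b, 2)))
y = 305345 (y = Add(Mul(4, Pow(202, 2)), 142129) = Add(Mul(4, 40804), 142129) = Add(163216, 142129) = 305345)
Add(Pow(Add(-27, -187), 2), Mul(-1, y)) = Add(Pow(Add(-27, -187), 2), Mul(-1, 305345)) = Add(Pow(-214, 2), -305345) = Add(45796, -305345) = -259549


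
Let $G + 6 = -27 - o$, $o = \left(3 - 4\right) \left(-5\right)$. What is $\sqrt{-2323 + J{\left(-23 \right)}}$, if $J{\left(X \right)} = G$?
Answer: $i \sqrt{2361} \approx 48.59 i$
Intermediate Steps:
$o = 5$ ($o = \left(-1\right) \left(-5\right) = 5$)
$G = -38$ ($G = -6 - 32 = -38$)
$J{\left(X \right)} = -38$
$\sqrt{-2323 + J{\left(-23 \right)}} = \sqrt{-2323 - 38} = \sqrt{-2361} = i \sqrt{2361}$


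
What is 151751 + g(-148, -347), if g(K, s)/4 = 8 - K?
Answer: 152375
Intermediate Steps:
g(K, s) = 32 - 4*K (g(K, s) = 4*(8 - K) = 32 - 4*K)
151751 + g(-148, -347) = 151751 + (32 - 4*(-148)) = 151751 + (32 + 592) = 151751 + 624 = 152375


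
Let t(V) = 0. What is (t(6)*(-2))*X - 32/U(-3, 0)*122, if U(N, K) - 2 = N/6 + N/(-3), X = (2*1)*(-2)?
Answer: -7808/5 ≈ -1561.6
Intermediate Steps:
X = -4 (X = 2*(-2) = -4)
U(N, K) = 2 - N/6 (U(N, K) = 2 + (N/6 + N/(-3)) = 2 + (N*(1/6) + N*(-1/3)) = 2 + (N/6 - N/3) = 2 - N/6)
(t(6)*(-2))*X - 32/U(-3, 0)*122 = (0*(-2))*(-4) - 32/(2 - 1/6*(-3))*122 = 0*(-4) - 32/(2 + 1/2)*122 = 0 - 32/5/2*122 = 0 - 32*2/5*122 = 0 - 64/5*122 = 0 - 7808/5 = -7808/5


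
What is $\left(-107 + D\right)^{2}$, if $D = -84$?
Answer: $36481$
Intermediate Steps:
$\left(-107 + D\right)^{2} = \left(-107 - 84\right)^{2} = \left(-191\right)^{2} = 36481$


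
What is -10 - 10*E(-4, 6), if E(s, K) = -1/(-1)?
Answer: -20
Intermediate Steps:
E(s, K) = 1 (E(s, K) = -1*(-1) = 1)
-10 - 10*E(-4, 6) = -10 - 10*1 = -10 - 10 = -20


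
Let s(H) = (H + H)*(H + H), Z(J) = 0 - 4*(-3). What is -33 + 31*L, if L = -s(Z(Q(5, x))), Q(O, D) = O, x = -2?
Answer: -17889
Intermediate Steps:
Z(J) = 12 (Z(J) = 0 + 12 = 12)
s(H) = 4*H² (s(H) = (2*H)*(2*H) = 4*H²)
L = -576 (L = -4*12² = -4*144 = -1*576 = -576)
-33 + 31*L = -33 + 31*(-576) = -33 - 17856 = -17889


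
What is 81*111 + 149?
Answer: 9140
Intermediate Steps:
81*111 + 149 = 8991 + 149 = 9140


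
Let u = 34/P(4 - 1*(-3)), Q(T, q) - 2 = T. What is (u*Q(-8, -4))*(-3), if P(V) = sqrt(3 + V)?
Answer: 306*sqrt(10)/5 ≈ 193.53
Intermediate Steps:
Q(T, q) = 2 + T
u = 17*sqrt(10)/5 (u = 34/(sqrt(3 + (4 - 1*(-3)))) = 34/(sqrt(3 + (4 + 3))) = 34/(sqrt(3 + 7)) = 34/(sqrt(10)) = 34*(sqrt(10)/10) = 17*sqrt(10)/5 ≈ 10.752)
(u*Q(-8, -4))*(-3) = ((17*sqrt(10)/5)*(2 - 8))*(-3) = ((17*sqrt(10)/5)*(-6))*(-3) = -102*sqrt(10)/5*(-3) = 306*sqrt(10)/5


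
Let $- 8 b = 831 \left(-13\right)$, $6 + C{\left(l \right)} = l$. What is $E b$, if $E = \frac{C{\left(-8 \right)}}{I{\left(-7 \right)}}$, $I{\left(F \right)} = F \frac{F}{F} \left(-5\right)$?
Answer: $- \frac{10803}{20} \approx -540.15$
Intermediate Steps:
$C{\left(l \right)} = -6 + l$
$I{\left(F \right)} = - 5 F$ ($I{\left(F \right)} = F 1 \left(-5\right) = F \left(-5\right) = - 5 F$)
$b = \frac{10803}{8}$ ($b = - \frac{831 \left(-13\right)}{8} = \left(- \frac{1}{8}\right) \left(-10803\right) = \frac{10803}{8} \approx 1350.4$)
$E = - \frac{2}{5}$ ($E = \frac{-6 - 8}{\left(-5\right) \left(-7\right)} = - \frac{14}{35} = \left(-14\right) \frac{1}{35} = - \frac{2}{5} \approx -0.4$)
$E b = \left(- \frac{2}{5}\right) \frac{10803}{8} = - \frac{10803}{20}$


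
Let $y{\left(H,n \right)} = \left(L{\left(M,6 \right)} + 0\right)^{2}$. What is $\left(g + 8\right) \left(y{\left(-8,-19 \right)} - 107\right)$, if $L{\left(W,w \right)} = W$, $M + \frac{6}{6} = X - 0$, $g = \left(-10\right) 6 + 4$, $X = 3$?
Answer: $4944$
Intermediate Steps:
$g = -56$ ($g = -60 + 4 = -56$)
$M = 2$ ($M = -1 + \left(3 - 0\right) = -1 + \left(3 + 0\right) = -1 + 3 = 2$)
$y{\left(H,n \right)} = 4$ ($y{\left(H,n \right)} = \left(2 + 0\right)^{2} = 2^{2} = 4$)
$\left(g + 8\right) \left(y{\left(-8,-19 \right)} - 107\right) = \left(-56 + 8\right) \left(4 - 107\right) = \left(-48\right) \left(-103\right) = 4944$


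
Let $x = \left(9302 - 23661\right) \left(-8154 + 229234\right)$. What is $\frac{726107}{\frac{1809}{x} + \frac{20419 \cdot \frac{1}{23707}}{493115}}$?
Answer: $\frac{769894192794289480554920}{1247775803141} \approx 6.1701 \cdot 10^{11}$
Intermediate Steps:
$x = -3174487720$ ($x = \left(9302 + \left(-91446 + 67785\right)\right) 221080 = \left(9302 - 23661\right) 221080 = \left(-14359\right) 221080 = -3174487720$)
$\frac{726107}{\frac{1809}{x} + \frac{20419 \cdot \frac{1}{23707}}{493115}} = \frac{726107}{\frac{1809}{-3174487720} + \frac{20419 \cdot \frac{1}{23707}}{493115}} = \frac{726107}{1809 \left(- \frac{1}{3174487720}\right) + 20419 \cdot \frac{1}{23707} \cdot \frac{1}{493115}} = \frac{726107}{- \frac{1809}{3174487720} + \frac{20419}{23707} \cdot \frac{1}{493115}} = \frac{726107}{- \frac{1809}{3174487720} + \frac{2917}{1670039615}} = \frac{726107}{\frac{1247775803141}{1060304049946205560}} = 726107 \cdot \frac{1060304049946205560}{1247775803141} = \frac{769894192794289480554920}{1247775803141}$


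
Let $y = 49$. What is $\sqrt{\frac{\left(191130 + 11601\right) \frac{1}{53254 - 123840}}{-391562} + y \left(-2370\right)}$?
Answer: $\frac{i \sqrt{22178014061061190574565357}}{13819397666} \approx 340.78 i$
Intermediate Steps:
$\sqrt{\frac{\left(191130 + 11601\right) \frac{1}{53254 - 123840}}{-391562} + y \left(-2370\right)} = \sqrt{\frac{\left(191130 + 11601\right) \frac{1}{53254 - 123840}}{-391562} + 49 \left(-2370\right)} = \sqrt{\frac{202731}{-70586} \left(- \frac{1}{391562}\right) - 116130} = \sqrt{202731 \left(- \frac{1}{70586}\right) \left(- \frac{1}{391562}\right) - 116130} = \sqrt{\left(- \frac{202731}{70586}\right) \left(- \frac{1}{391562}\right) - 116130} = \sqrt{\frac{202731}{27638795332} - 116130} = \sqrt{- \frac{3209693301702429}{27638795332}} = \frac{i \sqrt{22178014061061190574565357}}{13819397666}$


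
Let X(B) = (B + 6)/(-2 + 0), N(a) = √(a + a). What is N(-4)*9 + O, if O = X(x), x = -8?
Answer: 1 + 18*I*√2 ≈ 1.0 + 25.456*I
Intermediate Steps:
N(a) = √2*√a (N(a) = √(2*a) = √2*√a)
X(B) = -3 - B/2 (X(B) = (6 + B)/(-2) = (6 + B)*(-½) = -3 - B/2)
O = 1 (O = -3 - ½*(-8) = -3 + 4 = 1)
N(-4)*9 + O = (√2*√(-4))*9 + 1 = (√2*(2*I))*9 + 1 = (2*I*√2)*9 + 1 = 18*I*√2 + 1 = 1 + 18*I*√2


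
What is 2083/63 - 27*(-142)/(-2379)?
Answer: 1571305/49959 ≈ 31.452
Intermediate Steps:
2083/63 - 27*(-142)/(-2379) = 2083*(1/63) + 3834*(-1/2379) = 2083/63 - 1278/793 = 1571305/49959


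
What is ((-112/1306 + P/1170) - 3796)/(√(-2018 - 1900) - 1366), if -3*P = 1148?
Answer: 2971559546686/1071451826055 + 2175373021*I*√3918/1071451826055 ≈ 2.7734 + 0.12708*I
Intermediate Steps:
P = -1148/3 (P = -⅓*1148 = -1148/3 ≈ -382.67)
((-112/1306 + P/1170) - 3796)/(√(-2018 - 1900) - 1366) = ((-112/1306 - 1148/3/1170) - 3796)/(√(-2018 - 1900) - 1366) = ((-112*1/1306 - 1148/3*1/1170) - 3796)/(√(-3918) - 1366) = ((-56/653 - 574/1755) - 3796)/(I*√3918 - 1366) = (-473102/1146015 - 3796)/(-1366 + I*√3918) = -4350746042/(1146015*(-1366 + I*√3918))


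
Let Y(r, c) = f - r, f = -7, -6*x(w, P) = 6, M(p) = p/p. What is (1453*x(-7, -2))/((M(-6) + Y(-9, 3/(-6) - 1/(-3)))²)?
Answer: -1453/9 ≈ -161.44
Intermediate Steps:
M(p) = 1
x(w, P) = -1 (x(w, P) = -⅙*6 = -1)
Y(r, c) = -7 - r
(1453*x(-7, -2))/((M(-6) + Y(-9, 3/(-6) - 1/(-3)))²) = (1453*(-1))/((1 + (-7 - 1*(-9)))²) = -1453/(1 + (-7 + 9))² = -1453/(1 + 2)² = -1453/(3²) = -1453/9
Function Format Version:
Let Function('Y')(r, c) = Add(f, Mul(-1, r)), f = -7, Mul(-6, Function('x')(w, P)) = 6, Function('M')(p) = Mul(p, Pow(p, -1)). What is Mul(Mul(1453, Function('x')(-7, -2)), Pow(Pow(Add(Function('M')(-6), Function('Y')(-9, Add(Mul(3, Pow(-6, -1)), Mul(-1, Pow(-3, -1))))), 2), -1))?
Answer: Rational(-1453, 9) ≈ -161.44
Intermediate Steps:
Function('M')(p) = 1
Function('x')(w, P) = -1 (Function('x')(w, P) = Mul(Rational(-1, 6), 6) = -1)
Function('Y')(r, c) = Add(-7, Mul(-1, r))
Mul(Mul(1453, Function('x')(-7, -2)), Pow(Pow(Add(Function('M')(-6), Function('Y')(-9, Add(Mul(3, Pow(-6, -1)), Mul(-1, Pow(-3, -1))))), 2), -1)) = Mul(Mul(1453, -1), Pow(Pow(Add(1, Add(-7, Mul(-1, -9))), 2), -1)) = Mul(-1453, Pow(Pow(Add(1, Add(-7, 9)), 2), -1)) = Mul(-1453, Pow(Pow(Add(1, 2), 2), -1)) = Mul(-1453, Pow(Pow(3, 2), -1)) = Mul(-1453, Pow(9, -1)) = Mul(-1453, Rational(1, 9)) = Rational(-1453, 9)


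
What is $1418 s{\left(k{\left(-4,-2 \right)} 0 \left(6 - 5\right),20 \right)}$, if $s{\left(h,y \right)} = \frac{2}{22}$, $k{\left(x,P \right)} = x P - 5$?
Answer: $\frac{1418}{11} \approx 128.91$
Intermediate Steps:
$k{\left(x,P \right)} = -5 + P x$ ($k{\left(x,P \right)} = P x - 5 = -5 + P x$)
$s{\left(h,y \right)} = \frac{1}{11}$ ($s{\left(h,y \right)} = 2 \cdot \frac{1}{22} = \frac{1}{11}$)
$1418 s{\left(k{\left(-4,-2 \right)} 0 \left(6 - 5\right),20 \right)} = 1418 \cdot \frac{1}{11} = \frac{1418}{11}$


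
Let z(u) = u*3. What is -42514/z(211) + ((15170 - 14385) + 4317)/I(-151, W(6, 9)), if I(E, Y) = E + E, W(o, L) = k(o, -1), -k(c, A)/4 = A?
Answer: -8034397/95583 ≈ -84.057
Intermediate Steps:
k(c, A) = -4*A
W(o, L) = 4 (W(o, L) = -4*(-1) = 4)
I(E, Y) = 2*E
z(u) = 3*u
-42514/z(211) + ((15170 - 14385) + 4317)/I(-151, W(6, 9)) = -42514/(3*211) + ((15170 - 14385) + 4317)/((2*(-151))) = -42514/633 + (785 + 4317)/(-302) = -42514*1/633 + 5102*(-1/302) = -42514/633 - 2551/151 = -8034397/95583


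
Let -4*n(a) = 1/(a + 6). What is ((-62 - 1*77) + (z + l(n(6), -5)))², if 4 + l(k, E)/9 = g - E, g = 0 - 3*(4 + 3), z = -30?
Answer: 121801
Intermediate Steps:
n(a) = -1/(4*(6 + a)) (n(a) = -1/(4*(a + 6)) = -1/(4*(6 + a)))
g = -21 (g = 0 - 3*7 = 0 - 21 = -21)
l(k, E) = -225 - 9*E (l(k, E) = -36 + 9*(-21 - E) = -36 + (-189 - 9*E) = -225 - 9*E)
((-62 - 1*77) + (z + l(n(6), -5)))² = ((-62 - 1*77) + (-30 + (-225 - 9*(-5))))² = ((-62 - 77) + (-30 + (-225 + 45)))² = (-139 + (-30 - 180))² = (-139 - 210)² = (-349)² = 121801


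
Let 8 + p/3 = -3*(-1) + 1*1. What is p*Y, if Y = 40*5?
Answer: -2400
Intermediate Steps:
p = -12 (p = -24 + 3*(-3*(-1) + 1*1) = -24 + 3*(3 + 1) = -24 + 3*4 = -24 + 12 = -12)
Y = 200
p*Y = -12*200 = -2400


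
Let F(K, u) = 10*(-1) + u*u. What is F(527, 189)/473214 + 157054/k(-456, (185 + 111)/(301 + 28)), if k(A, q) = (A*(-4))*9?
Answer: 328536769/34071408 ≈ 9.6426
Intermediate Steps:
k(A, q) = -36*A (k(A, q) = -4*A*9 = -36*A)
F(K, u) = -10 + u**2
F(527, 189)/473214 + 157054/k(-456, (185 + 111)/(301 + 28)) = (-10 + 189**2)/473214 + 157054/((-36*(-456))) = (-10 + 35721)*(1/473214) + 157054/16416 = 35711*(1/473214) + 157054*(1/16416) = 35711/473214 + 4133/432 = 328536769/34071408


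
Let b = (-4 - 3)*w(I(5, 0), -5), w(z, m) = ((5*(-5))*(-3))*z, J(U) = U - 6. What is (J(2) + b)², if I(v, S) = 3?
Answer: 2493241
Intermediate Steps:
J(U) = -6 + U
w(z, m) = 75*z (w(z, m) = (-25*(-3))*z = 75*z)
b = -1575 (b = (-4 - 3)*(75*3) = -7*225 = -1575)
(J(2) + b)² = ((-6 + 2) - 1575)² = (-4 - 1575)² = (-1579)² = 2493241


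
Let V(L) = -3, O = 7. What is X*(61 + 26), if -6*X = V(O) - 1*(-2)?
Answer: 29/2 ≈ 14.500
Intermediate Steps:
X = 1/6 (X = -(-3 - 1*(-2))/6 = -(-3 + 2)/6 = -1/6*(-1) = 1/6 ≈ 0.16667)
X*(61 + 26) = (61 + 26)/6 = (1/6)*87 = 29/2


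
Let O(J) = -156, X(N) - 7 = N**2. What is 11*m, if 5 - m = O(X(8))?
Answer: 1771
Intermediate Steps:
X(N) = 7 + N**2
m = 161 (m = 5 - 1*(-156) = 5 + 156 = 161)
11*m = 11*161 = 1771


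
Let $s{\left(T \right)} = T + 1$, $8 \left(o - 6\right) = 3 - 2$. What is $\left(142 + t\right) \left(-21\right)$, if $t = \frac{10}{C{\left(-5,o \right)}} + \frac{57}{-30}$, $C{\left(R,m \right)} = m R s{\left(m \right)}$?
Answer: $- \frac{3911713}{1330} \approx -2941.1$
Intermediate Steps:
$o = \frac{49}{8}$ ($o = 6 + \frac{3 - 2}{8} = 6 + \frac{1}{8} \cdot 1 = 6 + \frac{1}{8} = \frac{49}{8} \approx 6.125$)
$s{\left(T \right)} = 1 + T$
$C{\left(R,m \right)} = R m \left(1 + m\right)$ ($C{\left(R,m \right)} = m R \left(1 + m\right) = R m \left(1 + m\right)$)
$t = - \frac{54347}{27930}$ ($t = \frac{10}{\left(-5\right) \frac{49}{8} \left(1 + \frac{49}{8}\right)} + \frac{57}{-30} = \frac{10}{\left(-5\right) \frac{49}{8} \cdot \frac{57}{8}} + 57 \left(- \frac{1}{30}\right) = \frac{10}{- \frac{13965}{64}} - \frac{19}{10} = 10 \left(- \frac{64}{13965}\right) - \frac{19}{10} = - \frac{128}{2793} - \frac{19}{10} = - \frac{54347}{27930} \approx -1.9458$)
$\left(142 + t\right) \left(-21\right) = \left(142 - \frac{54347}{27930}\right) \left(-21\right) = \frac{3911713}{27930} \left(-21\right) = - \frac{3911713}{1330}$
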